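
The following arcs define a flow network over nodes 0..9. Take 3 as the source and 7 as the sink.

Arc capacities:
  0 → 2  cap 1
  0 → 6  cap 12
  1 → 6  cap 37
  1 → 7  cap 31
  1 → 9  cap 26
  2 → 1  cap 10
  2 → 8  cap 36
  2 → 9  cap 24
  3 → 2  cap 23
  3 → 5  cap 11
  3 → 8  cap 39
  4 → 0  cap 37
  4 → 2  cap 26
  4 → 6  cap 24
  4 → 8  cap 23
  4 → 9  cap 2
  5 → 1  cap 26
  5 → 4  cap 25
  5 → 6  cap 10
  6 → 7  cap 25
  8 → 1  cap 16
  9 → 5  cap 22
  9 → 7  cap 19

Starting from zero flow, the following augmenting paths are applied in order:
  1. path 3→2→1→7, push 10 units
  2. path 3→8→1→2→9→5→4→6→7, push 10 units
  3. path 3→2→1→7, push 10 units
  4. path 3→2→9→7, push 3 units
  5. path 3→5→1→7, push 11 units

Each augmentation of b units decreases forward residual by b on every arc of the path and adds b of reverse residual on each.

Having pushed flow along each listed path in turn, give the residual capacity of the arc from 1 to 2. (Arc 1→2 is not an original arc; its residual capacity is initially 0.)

after path 1 (3→2→1→7, push 10): res(1,2)=10
after path 2 (3→8→1→2→9→5→4→6→7, push 10): res(1,2)=0
after path 3 (3→2→1→7, push 10): res(1,2)=10
after path 4 (3→2→9→7, push 3): res(1,2)=10
after path 5 (3→5→1→7, push 11): res(1,2)=10

Residual capacity of (1,2): 10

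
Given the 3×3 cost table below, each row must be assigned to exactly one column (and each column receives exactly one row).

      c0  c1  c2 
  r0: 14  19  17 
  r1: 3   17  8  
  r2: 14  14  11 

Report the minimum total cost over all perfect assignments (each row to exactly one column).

optimal assignment: row0→col1 (cost 19), row1→col0 (cost 3), row2→col2 (cost 11)
total = 19 + 3 + 11 = 33

Minimum assignment cost: 33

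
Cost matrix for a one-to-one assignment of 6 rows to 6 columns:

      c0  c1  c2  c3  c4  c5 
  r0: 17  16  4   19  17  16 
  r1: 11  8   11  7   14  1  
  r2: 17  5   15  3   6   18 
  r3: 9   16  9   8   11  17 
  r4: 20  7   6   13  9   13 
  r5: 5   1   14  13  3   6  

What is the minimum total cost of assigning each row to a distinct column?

one of 2 optimal assignments: row0→col2 (cost 4), row1→col5 (cost 1), row2→col3 (cost 3), row3→col0 (cost 9), row4→col1 (cost 7), row5→col4 (cost 3)
total = 4 + 1 + 3 + 9 + 7 + 3 = 27

Minimum assignment cost: 27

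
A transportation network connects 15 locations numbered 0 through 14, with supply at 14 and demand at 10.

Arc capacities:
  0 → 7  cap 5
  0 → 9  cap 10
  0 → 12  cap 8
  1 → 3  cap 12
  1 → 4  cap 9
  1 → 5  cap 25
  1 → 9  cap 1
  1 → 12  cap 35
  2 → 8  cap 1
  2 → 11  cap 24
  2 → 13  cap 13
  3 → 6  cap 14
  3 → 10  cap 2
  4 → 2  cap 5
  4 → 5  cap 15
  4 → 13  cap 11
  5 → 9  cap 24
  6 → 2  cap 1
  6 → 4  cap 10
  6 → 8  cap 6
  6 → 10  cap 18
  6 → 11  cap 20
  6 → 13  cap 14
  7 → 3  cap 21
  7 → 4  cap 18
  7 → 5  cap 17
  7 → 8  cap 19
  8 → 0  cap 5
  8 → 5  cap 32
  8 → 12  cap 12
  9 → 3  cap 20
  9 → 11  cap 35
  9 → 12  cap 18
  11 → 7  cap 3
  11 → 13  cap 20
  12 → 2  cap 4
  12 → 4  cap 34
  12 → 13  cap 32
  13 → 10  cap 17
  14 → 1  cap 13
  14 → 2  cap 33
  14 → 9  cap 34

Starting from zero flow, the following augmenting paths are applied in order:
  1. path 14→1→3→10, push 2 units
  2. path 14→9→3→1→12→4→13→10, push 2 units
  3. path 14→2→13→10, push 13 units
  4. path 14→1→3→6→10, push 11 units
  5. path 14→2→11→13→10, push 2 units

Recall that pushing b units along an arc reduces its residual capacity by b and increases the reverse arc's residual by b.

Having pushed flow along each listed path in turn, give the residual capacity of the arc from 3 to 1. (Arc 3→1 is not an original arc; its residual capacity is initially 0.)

Residual capacity of (3,1): 11

after path 1 (14→1→3→10, push 2): res(3,1)=2
after path 2 (14→9→3→1→12→4→13→10, push 2): res(3,1)=0
after path 3 (14→2→13→10, push 13): res(3,1)=0
after path 4 (14→1→3→6→10, push 11): res(3,1)=11
after path 5 (14→2→11→13→10, push 2): res(3,1)=11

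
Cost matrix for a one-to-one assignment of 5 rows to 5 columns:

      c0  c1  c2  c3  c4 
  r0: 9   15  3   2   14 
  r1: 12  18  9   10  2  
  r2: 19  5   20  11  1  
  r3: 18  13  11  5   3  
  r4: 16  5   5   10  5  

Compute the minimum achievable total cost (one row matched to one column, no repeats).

one of 2 optimal assignments: row0→col0 (cost 9), row1→col4 (cost 2), row2→col1 (cost 5), row3→col3 (cost 5), row4→col2 (cost 5)
total = 9 + 2 + 5 + 5 + 5 = 26

Minimum assignment cost: 26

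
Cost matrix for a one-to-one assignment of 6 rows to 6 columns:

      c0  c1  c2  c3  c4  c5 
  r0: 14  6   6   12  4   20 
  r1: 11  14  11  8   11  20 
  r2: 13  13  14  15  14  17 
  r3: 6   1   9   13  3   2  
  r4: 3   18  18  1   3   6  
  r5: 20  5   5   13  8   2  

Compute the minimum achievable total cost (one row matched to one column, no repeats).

one of 2 optimal assignments: row0→col4 (cost 4), row1→col2 (cost 11), row2→col0 (cost 13), row3→col1 (cost 1), row4→col3 (cost 1), row5→col5 (cost 2)
total = 4 + 11 + 13 + 1 + 1 + 2 = 32

Minimum assignment cost: 32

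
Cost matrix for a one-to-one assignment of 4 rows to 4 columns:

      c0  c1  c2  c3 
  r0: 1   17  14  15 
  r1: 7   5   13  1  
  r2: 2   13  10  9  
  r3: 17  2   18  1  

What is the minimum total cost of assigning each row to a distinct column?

Minimum assignment cost: 14

optimal assignment: row0→col0 (cost 1), row1→col3 (cost 1), row2→col2 (cost 10), row3→col1 (cost 2)
total = 1 + 1 + 10 + 2 = 14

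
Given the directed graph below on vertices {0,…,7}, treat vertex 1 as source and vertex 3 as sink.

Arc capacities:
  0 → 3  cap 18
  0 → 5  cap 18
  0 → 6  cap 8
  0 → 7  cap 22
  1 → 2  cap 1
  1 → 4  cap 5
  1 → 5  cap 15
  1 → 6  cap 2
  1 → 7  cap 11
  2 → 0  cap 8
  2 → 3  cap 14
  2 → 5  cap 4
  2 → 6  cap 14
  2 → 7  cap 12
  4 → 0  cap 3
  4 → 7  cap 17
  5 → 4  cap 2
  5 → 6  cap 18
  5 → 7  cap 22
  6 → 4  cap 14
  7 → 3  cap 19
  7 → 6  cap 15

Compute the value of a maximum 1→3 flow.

Maximum flow value: 23

augment #1: 1→2→3 bottleneck 1, total now 1
augment #2: 1→7→3 bottleneck 11, total now 12
augment #3: 1→4→0→3 bottleneck 3, total now 15
augment #4: 1→4→7→3 bottleneck 2, total now 17
augment #5: 1→5→7→3 bottleneck 6, total now 23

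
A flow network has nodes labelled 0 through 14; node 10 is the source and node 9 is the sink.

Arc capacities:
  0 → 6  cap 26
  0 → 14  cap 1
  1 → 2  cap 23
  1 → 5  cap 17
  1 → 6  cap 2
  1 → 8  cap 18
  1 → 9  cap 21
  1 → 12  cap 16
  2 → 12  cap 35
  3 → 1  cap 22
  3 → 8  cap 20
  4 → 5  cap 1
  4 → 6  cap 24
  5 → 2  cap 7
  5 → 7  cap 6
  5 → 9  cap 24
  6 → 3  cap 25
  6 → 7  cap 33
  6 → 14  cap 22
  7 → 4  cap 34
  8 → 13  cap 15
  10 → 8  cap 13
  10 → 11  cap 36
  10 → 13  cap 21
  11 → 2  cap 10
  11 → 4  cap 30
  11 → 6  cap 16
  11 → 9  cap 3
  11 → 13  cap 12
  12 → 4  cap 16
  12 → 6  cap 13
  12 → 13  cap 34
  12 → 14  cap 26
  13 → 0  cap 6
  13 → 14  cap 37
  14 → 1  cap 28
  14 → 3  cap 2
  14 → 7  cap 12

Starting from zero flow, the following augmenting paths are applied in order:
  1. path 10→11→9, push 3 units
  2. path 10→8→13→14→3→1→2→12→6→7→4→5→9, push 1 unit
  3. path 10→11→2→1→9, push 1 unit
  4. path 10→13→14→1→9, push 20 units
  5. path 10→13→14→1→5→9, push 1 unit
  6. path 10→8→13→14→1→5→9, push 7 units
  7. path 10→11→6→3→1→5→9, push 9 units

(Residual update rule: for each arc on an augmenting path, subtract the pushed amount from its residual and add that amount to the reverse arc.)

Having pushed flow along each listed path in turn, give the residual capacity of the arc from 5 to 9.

after path 1 (10→11→9, push 3): res(5,9)=24
after path 2 (10→8→13→14→3→1→2→12→6→7→4→5→9, push 1): res(5,9)=23
after path 3 (10→11→2→1→9, push 1): res(5,9)=23
after path 4 (10→13→14→1→9, push 20): res(5,9)=23
after path 5 (10→13→14→1→5→9, push 1): res(5,9)=22
after path 6 (10→8→13→14→1→5→9, push 7): res(5,9)=15
after path 7 (10→11→6→3→1→5→9, push 9): res(5,9)=6

Residual capacity of (5,9): 6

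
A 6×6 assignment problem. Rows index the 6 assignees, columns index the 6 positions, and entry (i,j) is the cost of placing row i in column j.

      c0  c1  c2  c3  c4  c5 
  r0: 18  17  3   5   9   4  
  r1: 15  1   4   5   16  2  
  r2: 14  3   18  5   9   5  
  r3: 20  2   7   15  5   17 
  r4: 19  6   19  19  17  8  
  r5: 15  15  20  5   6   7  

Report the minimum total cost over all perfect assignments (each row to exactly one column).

Minimum assignment cost: 35

optimal assignment: row0→col2 (cost 3), row1→col5 (cost 2), row2→col0 (cost 14), row3→col4 (cost 5), row4→col1 (cost 6), row5→col3 (cost 5)
total = 3 + 2 + 14 + 5 + 6 + 5 = 35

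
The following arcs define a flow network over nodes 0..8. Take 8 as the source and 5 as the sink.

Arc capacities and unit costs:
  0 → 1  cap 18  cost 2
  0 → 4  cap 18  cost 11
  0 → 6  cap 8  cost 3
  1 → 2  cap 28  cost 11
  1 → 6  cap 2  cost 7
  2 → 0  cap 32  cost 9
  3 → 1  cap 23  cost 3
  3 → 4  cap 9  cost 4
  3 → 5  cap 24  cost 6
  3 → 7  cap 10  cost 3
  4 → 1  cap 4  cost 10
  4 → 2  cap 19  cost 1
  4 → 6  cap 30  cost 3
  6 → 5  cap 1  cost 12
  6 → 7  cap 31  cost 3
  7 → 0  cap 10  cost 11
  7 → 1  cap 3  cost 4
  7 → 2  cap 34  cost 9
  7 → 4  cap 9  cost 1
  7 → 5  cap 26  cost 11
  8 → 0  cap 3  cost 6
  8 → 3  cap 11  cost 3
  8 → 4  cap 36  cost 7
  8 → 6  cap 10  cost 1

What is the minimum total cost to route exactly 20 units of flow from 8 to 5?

shortest-cost path #1: 8→3→5 push 11 @ unit cost 9 (adds 99)
shortest-cost path #2: 8→6→5 push 1 @ unit cost 13 (adds 13)
shortest-cost path #3: 8→6→7→5 push 8 @ unit cost 15 (adds 120)
total cost = 232

Minimum cost for 20 units: 232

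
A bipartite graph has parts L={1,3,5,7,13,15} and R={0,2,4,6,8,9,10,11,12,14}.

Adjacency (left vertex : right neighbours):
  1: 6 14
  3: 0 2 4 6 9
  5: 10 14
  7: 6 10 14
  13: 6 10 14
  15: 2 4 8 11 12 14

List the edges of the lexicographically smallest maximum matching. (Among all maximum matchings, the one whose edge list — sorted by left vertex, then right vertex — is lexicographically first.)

Lex-smallest maximum matching: {(1,6), (3,0), (5,10), (7,14), (15,2)}

|M| = 5 (so the lex-smallest maximum matching has 5 edges)
process left vertices in ascending order; for each, take the smallest-labelled available neighbour that still permits 5 edges overall, or leave it unmatched if none does
lex-smallest matching: {1-6, 3-0, 5-10, 7-14, 15-2}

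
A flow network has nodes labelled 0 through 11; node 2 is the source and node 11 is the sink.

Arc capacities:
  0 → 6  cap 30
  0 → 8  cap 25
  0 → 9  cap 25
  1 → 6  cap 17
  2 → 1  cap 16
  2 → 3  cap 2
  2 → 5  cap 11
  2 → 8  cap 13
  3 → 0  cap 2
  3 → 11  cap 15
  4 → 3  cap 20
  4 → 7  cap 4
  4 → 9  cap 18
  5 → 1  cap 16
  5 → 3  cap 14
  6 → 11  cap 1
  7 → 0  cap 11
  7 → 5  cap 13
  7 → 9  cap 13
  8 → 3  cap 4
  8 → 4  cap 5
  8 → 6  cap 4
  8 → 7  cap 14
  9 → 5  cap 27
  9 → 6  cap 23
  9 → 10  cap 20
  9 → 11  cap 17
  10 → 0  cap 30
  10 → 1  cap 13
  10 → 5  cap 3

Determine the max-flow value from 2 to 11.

Maximum flow value: 27

augment #1: 2→3→11 bottleneck 2, total now 2
augment #2: 2→1→6→11 bottleneck 1, total now 3
augment #3: 2→5→3→11 bottleneck 11, total now 14
augment #4: 2→8→3→11 bottleneck 2, total now 16
augment #5: 2→8→4→9→11 bottleneck 5, total now 21
augment #6: 2→8→7→9→11 bottleneck 6, total now 27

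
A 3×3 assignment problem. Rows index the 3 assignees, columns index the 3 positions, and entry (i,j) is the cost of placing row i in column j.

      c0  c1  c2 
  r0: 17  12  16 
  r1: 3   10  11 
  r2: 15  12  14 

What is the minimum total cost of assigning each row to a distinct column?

optimal assignment: row0→col1 (cost 12), row1→col0 (cost 3), row2→col2 (cost 14)
total = 12 + 3 + 14 = 29

Minimum assignment cost: 29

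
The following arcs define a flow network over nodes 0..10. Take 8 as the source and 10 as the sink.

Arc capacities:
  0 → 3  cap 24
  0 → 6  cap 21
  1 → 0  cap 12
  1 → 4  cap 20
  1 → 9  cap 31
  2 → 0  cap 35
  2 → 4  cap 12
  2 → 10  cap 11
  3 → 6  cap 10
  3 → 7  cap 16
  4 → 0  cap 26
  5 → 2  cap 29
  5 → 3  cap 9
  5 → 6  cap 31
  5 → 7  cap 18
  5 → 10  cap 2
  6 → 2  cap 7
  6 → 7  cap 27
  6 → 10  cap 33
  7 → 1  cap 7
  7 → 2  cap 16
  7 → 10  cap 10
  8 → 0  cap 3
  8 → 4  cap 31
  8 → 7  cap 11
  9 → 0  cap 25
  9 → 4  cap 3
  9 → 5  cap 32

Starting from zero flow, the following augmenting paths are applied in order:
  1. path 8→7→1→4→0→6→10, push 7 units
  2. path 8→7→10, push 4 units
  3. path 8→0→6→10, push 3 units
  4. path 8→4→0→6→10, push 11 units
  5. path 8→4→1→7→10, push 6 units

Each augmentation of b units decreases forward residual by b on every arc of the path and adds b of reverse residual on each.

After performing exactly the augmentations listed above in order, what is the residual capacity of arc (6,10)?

Residual capacity of (6,10): 12

after path 1 (8→7→1→4→0→6→10, push 7): res(6,10)=26
after path 2 (8→7→10, push 4): res(6,10)=26
after path 3 (8→0→6→10, push 3): res(6,10)=23
after path 4 (8→4→0→6→10, push 11): res(6,10)=12
after path 5 (8→4→1→7→10, push 6): res(6,10)=12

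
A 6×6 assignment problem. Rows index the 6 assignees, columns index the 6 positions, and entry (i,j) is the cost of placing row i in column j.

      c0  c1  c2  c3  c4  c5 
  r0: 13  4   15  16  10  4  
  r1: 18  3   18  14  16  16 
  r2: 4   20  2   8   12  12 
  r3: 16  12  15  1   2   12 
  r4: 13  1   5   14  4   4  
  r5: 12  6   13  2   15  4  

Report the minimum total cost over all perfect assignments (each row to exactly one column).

optimal assignment: row0→col5 (cost 4), row1→col1 (cost 3), row2→col0 (cost 4), row3→col4 (cost 2), row4→col2 (cost 5), row5→col3 (cost 2)
total = 4 + 3 + 4 + 2 + 5 + 2 = 20

Minimum assignment cost: 20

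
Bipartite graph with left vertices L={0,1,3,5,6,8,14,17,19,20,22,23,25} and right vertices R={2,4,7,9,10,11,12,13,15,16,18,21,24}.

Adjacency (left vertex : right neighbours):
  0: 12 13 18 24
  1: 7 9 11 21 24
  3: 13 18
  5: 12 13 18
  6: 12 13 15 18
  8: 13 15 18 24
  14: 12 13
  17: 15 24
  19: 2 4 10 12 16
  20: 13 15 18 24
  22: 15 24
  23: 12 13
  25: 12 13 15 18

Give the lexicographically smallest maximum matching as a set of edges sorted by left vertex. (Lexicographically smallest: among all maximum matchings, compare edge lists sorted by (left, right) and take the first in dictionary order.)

|M| = 7 (so the lex-smallest maximum matching has 7 edges)
process left vertices in ascending order; for each, take the smallest-labelled available neighbour that still permits 7 edges overall, or leave it unmatched if none does
lex-smallest matching: {0-12, 1-7, 3-13, 5-18, 6-15, 8-24, 19-2}

Lex-smallest maximum matching: {(0,12), (1,7), (3,13), (5,18), (6,15), (8,24), (19,2)}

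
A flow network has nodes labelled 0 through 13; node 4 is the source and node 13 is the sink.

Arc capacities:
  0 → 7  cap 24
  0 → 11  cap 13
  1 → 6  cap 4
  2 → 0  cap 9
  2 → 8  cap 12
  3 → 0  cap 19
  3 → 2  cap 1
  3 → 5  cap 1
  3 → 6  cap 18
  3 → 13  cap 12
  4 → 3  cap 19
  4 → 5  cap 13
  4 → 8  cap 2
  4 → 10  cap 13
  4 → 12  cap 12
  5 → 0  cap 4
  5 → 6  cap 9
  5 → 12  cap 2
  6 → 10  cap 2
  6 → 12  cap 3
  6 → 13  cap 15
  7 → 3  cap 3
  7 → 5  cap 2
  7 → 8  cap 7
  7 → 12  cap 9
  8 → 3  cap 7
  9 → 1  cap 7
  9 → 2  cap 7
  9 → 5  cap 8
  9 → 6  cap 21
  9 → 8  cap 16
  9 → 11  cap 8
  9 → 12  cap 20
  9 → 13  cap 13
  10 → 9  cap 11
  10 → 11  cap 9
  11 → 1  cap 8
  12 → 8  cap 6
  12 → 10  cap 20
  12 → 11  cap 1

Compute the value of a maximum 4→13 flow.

augment #1: 4→3→13 bottleneck 12, total now 12
augment #2: 4→3→6→13 bottleneck 7, total now 19
augment #3: 4→5→6→13 bottleneck 8, total now 27
augment #4: 4→10→9→13 bottleneck 11, total now 38

Maximum flow value: 38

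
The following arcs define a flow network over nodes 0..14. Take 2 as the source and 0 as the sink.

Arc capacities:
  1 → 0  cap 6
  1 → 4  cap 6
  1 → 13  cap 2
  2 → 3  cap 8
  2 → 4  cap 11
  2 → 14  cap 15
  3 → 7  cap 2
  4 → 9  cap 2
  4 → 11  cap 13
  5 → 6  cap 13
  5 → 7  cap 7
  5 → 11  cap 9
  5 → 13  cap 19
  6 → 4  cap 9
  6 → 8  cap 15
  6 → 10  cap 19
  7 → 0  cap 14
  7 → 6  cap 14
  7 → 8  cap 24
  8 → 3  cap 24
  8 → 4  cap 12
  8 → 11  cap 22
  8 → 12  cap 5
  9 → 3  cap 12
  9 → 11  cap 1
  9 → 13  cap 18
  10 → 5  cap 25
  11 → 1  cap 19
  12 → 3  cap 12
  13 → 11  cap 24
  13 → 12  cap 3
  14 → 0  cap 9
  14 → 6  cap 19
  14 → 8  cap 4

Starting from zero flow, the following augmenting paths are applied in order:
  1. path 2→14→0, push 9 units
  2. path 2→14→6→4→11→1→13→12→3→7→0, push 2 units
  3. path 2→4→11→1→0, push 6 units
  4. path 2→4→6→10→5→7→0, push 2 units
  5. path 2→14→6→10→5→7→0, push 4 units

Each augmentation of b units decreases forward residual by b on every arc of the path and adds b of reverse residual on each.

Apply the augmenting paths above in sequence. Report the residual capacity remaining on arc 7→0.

Residual capacity of (7,0): 6

after path 1 (2→14→0, push 9): res(7,0)=14
after path 2 (2→14→6→4→11→1→13→12→3→7→0, push 2): res(7,0)=12
after path 3 (2→4→11→1→0, push 6): res(7,0)=12
after path 4 (2→4→6→10→5→7→0, push 2): res(7,0)=10
after path 5 (2→14→6→10→5→7→0, push 4): res(7,0)=6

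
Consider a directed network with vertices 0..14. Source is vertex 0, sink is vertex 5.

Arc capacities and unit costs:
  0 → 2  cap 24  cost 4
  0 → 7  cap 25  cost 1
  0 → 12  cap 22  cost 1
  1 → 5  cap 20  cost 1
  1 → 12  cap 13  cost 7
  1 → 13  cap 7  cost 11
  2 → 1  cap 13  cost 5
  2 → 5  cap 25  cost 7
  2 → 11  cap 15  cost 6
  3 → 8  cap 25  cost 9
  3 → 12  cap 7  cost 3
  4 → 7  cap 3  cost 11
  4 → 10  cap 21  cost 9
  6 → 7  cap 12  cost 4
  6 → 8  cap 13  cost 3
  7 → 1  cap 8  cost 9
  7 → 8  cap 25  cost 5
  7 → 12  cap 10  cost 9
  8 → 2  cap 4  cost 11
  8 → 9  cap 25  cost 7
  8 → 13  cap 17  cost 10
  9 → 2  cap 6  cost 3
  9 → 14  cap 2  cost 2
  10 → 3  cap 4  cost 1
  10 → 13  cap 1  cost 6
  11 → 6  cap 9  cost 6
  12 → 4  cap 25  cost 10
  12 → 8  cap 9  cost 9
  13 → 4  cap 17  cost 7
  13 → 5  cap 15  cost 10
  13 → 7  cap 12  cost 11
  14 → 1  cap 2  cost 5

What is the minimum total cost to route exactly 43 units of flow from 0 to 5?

shortest-cost path #1: 0→2→1→5 push 13 @ unit cost 10 (adds 130)
shortest-cost path #2: 0→2→5 push 11 @ unit cost 11 (adds 121)
shortest-cost path #3: 0→7→1→5 push 7 @ unit cost 11 (adds 77)
shortest-cost path #4: 0→7→1→2→5 push 1 @ unit cost 12 (adds 12)
shortest-cost path #5: 0→7→8→9→14→1→2→5 push 2 @ unit cost 22 (adds 44)
shortest-cost path #6: 0→7→8→9→2→5 push 6 @ unit cost 23 (adds 138)
shortest-cost path #7: 0→7→8→2→5 push 3 @ unit cost 24 (adds 72)
total cost = 594

Minimum cost for 43 units: 594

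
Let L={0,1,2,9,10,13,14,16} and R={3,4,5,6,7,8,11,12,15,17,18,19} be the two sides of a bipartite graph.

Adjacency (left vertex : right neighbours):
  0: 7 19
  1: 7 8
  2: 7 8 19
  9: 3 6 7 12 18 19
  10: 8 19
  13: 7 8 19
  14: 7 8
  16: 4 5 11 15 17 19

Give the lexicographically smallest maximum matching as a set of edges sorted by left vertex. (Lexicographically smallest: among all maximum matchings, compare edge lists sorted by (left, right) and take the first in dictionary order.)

Lex-smallest maximum matching: {(0,7), (1,8), (2,19), (9,3), (16,4)}

|M| = 5 (so the lex-smallest maximum matching has 5 edges)
process left vertices in ascending order; for each, take the smallest-labelled available neighbour that still permits 5 edges overall, or leave it unmatched if none does
lex-smallest matching: {0-7, 1-8, 2-19, 9-3, 16-4}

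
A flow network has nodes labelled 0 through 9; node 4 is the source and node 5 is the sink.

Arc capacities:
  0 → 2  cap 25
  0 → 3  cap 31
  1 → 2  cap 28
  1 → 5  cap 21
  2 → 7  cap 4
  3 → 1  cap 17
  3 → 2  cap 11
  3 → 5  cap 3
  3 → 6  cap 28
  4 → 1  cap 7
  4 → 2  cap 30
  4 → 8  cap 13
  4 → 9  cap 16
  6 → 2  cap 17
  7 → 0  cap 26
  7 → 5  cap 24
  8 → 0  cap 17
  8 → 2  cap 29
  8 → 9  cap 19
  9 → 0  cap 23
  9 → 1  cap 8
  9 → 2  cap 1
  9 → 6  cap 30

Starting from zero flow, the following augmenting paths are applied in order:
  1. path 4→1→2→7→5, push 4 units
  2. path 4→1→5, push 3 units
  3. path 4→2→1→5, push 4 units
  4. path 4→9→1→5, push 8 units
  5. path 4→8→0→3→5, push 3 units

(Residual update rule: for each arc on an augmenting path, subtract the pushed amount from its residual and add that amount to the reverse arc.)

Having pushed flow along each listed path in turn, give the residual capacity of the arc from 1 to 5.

Residual capacity of (1,5): 6

after path 1 (4→1→2→7→5, push 4): res(1,5)=21
after path 2 (4→1→5, push 3): res(1,5)=18
after path 3 (4→2→1→5, push 4): res(1,5)=14
after path 4 (4→9→1→5, push 8): res(1,5)=6
after path 5 (4→8→0→3→5, push 3): res(1,5)=6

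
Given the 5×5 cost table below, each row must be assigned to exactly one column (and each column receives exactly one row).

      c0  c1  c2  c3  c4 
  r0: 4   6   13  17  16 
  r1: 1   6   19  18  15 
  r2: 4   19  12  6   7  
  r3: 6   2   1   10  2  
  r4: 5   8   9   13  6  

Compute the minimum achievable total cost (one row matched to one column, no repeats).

optimal assignment: row0→col1 (cost 6), row1→col0 (cost 1), row2→col3 (cost 6), row3→col2 (cost 1), row4→col4 (cost 6)
total = 6 + 1 + 6 + 1 + 6 = 20

Minimum assignment cost: 20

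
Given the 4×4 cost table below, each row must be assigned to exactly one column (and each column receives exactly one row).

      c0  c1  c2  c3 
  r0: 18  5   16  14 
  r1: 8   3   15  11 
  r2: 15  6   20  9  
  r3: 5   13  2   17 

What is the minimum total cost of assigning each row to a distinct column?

optimal assignment: row0→col1 (cost 5), row1→col0 (cost 8), row2→col3 (cost 9), row3→col2 (cost 2)
total = 5 + 8 + 9 + 2 = 24

Minimum assignment cost: 24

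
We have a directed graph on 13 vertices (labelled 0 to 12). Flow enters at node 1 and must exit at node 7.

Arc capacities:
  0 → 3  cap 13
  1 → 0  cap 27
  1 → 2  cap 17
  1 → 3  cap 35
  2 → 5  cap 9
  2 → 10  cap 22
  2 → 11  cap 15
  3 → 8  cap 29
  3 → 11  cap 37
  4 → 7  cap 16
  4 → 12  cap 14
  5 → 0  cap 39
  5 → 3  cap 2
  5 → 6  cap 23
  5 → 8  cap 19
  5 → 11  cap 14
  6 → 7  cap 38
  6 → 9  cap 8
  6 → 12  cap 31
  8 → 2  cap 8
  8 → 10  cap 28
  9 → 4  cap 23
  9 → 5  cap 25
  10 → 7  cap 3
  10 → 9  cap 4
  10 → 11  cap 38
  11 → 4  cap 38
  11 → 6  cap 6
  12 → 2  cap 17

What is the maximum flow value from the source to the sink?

Maximum flow value: 38

augment #1: 1→2→10→7 bottleneck 3, total now 3
augment #2: 1→2→5→6→7 bottleneck 9, total now 12
augment #3: 1→2→11→4→7 bottleneck 5, total now 17
augment #4: 1→3→11→4→7 bottleneck 11, total now 28
augment #5: 1→3→11→6→7 bottleneck 6, total now 34
augment #6: 1→3→8→10→9→5→6→7 bottleneck 4, total now 38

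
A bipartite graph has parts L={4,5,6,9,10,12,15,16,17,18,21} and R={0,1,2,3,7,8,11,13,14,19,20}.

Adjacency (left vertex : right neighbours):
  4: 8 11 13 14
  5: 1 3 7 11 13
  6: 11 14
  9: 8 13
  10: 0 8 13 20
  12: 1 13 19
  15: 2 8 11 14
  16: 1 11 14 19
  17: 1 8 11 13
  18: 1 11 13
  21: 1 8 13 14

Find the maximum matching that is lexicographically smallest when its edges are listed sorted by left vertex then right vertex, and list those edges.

|M| = 9 (so the lex-smallest maximum matching has 9 edges)
process left vertices in ascending order; for each, take the smallest-labelled available neighbour that still permits 9 edges overall, or leave it unmatched if none does
lex-smallest matching: {4-8, 5-3, 6-11, 9-13, 10-0, 12-1, 15-2, 16-19, 21-14}

Lex-smallest maximum matching: {(4,8), (5,3), (6,11), (9,13), (10,0), (12,1), (15,2), (16,19), (21,14)}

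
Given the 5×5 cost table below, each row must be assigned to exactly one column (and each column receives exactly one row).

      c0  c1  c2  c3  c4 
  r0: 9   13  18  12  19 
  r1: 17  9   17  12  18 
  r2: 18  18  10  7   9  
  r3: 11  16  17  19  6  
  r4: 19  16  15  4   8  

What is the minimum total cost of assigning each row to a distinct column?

Minimum assignment cost: 38

optimal assignment: row0→col0 (cost 9), row1→col1 (cost 9), row2→col2 (cost 10), row3→col4 (cost 6), row4→col3 (cost 4)
total = 9 + 9 + 10 + 6 + 4 = 38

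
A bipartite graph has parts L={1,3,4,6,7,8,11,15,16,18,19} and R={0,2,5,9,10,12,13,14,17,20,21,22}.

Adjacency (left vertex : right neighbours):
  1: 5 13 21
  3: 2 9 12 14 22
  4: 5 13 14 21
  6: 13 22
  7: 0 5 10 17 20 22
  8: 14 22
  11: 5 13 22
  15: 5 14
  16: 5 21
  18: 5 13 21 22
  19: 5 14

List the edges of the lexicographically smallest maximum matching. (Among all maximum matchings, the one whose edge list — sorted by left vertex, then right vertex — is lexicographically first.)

Lex-smallest maximum matching: {(1,5), (3,2), (4,13), (6,22), (7,0), (8,14), (16,21)}

|M| = 7 (so the lex-smallest maximum matching has 7 edges)
process left vertices in ascending order; for each, take the smallest-labelled available neighbour that still permits 7 edges overall, or leave it unmatched if none does
lex-smallest matching: {1-5, 3-2, 4-13, 6-22, 7-0, 8-14, 16-21}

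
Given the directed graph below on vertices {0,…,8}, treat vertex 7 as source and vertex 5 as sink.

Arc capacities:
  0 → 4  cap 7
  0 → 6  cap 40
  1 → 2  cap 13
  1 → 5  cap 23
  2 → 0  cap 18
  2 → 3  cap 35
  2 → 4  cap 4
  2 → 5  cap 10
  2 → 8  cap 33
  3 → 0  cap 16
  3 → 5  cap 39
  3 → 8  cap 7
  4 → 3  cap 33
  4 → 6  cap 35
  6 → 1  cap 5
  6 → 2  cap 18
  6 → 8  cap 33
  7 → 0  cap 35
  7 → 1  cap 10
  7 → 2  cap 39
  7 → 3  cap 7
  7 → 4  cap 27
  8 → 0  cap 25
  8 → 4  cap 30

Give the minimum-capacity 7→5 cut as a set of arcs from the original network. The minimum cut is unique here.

Min-cut arcs: {(2,5), (3,5), (6,1), (7,1)} (total capacity 64)

augment #1: 7→1→5 push 10
augment #2: 7→2→5 push 10
augment #3: 7→3→5 push 7
augment #4: 7→2→3→5 push 29
augment #5: 7→4→3→5 push 3
augment #6: 7→0→6→1→5 push 5
max flow = 64; residual-reachable set from 7 gives S-side
cut edges (S→T): {(2,5), (3,5), (6,1), (7,1)} total cap 64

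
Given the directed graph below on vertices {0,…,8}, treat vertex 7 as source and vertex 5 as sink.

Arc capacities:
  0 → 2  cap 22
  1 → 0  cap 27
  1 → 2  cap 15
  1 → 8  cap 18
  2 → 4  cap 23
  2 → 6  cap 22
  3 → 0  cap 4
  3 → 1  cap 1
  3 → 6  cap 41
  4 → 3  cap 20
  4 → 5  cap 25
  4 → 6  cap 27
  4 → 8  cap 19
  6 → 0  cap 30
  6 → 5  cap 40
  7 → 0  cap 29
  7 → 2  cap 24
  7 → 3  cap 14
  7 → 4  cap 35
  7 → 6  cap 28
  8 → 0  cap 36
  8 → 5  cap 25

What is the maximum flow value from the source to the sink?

augment #1: 7→4→5 bottleneck 25, total now 25
augment #2: 7→6→5 bottleneck 28, total now 53
augment #3: 7→2→6→5 bottleneck 12, total now 65
augment #4: 7→4→8→5 bottleneck 10, total now 75
augment #5: 7→2→4→8→5 bottleneck 9, total now 84
augment #6: 7→3→1→8→5 bottleneck 1, total now 85

Maximum flow value: 85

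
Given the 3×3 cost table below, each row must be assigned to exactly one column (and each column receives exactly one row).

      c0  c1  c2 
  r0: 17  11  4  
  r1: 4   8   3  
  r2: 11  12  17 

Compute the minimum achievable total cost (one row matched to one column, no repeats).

optimal assignment: row0→col2 (cost 4), row1→col0 (cost 4), row2→col1 (cost 12)
total = 4 + 4 + 12 = 20

Minimum assignment cost: 20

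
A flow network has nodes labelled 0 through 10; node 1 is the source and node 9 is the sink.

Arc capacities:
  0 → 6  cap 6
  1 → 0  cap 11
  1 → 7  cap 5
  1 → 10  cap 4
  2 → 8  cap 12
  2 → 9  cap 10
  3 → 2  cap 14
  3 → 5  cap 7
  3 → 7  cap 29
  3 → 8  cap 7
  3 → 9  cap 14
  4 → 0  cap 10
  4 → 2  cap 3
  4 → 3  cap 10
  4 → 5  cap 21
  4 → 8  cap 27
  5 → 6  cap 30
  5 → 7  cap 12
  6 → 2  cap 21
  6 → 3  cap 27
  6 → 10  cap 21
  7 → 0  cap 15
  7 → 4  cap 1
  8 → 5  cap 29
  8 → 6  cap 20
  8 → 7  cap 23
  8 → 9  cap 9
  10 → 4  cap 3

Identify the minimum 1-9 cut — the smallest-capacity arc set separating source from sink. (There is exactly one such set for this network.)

augment #1: 1→0→6→2→9 push 6
augment #2: 1→7→4→2→9 push 1
augment #3: 1→10→4→2→9 push 2
augment #4: 1→10→4→3→9 push 1
max flow = 10; residual-reachable set from 1 gives S-side
cut edges (S→T): {(0,6), (7,4), (10,4)} total cap 10

Min-cut arcs: {(0,6), (7,4), (10,4)} (total capacity 10)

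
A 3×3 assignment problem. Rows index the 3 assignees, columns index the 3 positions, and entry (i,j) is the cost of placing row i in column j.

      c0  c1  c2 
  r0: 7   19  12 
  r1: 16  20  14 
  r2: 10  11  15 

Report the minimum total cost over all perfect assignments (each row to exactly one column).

optimal assignment: row0→col0 (cost 7), row1→col2 (cost 14), row2→col1 (cost 11)
total = 7 + 14 + 11 = 32

Minimum assignment cost: 32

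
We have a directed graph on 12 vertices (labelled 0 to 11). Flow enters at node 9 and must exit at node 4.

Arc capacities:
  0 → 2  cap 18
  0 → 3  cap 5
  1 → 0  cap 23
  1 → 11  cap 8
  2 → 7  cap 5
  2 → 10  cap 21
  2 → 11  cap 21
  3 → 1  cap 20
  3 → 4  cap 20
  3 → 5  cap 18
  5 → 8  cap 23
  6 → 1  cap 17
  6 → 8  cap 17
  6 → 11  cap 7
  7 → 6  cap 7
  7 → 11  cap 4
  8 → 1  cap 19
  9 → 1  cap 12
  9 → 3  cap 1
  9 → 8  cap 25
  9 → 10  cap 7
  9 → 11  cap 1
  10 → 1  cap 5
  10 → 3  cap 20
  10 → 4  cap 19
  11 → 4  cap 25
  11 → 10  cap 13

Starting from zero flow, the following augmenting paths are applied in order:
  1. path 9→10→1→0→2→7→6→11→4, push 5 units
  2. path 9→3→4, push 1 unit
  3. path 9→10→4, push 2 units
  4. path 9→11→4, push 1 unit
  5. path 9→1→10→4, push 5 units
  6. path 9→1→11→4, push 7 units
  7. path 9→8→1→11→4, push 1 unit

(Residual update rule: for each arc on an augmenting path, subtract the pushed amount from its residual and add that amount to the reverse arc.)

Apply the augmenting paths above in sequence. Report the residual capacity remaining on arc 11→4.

after path 1 (9→10→1→0→2→7→6→11→4, push 5): res(11,4)=20
after path 2 (9→3→4, push 1): res(11,4)=20
after path 3 (9→10→4, push 2): res(11,4)=20
after path 4 (9→11→4, push 1): res(11,4)=19
after path 5 (9→1→10→4, push 5): res(11,4)=19
after path 6 (9→1→11→4, push 7): res(11,4)=12
after path 7 (9→8→1→11→4, push 1): res(11,4)=11

Residual capacity of (11,4): 11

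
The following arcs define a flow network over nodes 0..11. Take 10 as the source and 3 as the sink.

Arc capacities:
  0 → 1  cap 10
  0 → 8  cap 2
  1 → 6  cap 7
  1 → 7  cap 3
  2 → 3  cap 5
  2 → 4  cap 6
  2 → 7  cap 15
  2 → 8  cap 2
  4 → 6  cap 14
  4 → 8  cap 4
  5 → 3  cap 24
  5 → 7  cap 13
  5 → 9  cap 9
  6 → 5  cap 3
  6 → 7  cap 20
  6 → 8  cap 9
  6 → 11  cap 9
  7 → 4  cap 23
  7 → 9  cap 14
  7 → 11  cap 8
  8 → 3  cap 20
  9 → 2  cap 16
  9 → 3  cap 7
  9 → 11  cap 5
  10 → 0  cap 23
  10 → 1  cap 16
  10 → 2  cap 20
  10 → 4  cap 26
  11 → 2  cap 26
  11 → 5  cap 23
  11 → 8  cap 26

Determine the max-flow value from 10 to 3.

Maximum flow value: 50

augment #1: 10→2→3 bottleneck 5, total now 5
augment #2: 10→0→8→3 bottleneck 2, total now 7
augment #3: 10→2→8→3 bottleneck 2, total now 9
augment #4: 10→4→8→3 bottleneck 4, total now 13
augment #5: 10→1→6→5→3 bottleneck 3, total now 16
augment #6: 10→1→6→8→3 bottleneck 4, total now 20
augment #7: 10→1→7→9→3 bottleneck 3, total now 23
augment #8: 10→2→7→9→3 bottleneck 4, total now 27
augment #9: 10→4→6→8→3 bottleneck 5, total now 32
augment #10: 10→2→7→11→5→3 bottleneck 8, total now 40
augment #11: 10→4→6→11→5→3 bottleneck 9, total now 49
augment #12: 10→2→7→9→11→5→3 bottleneck 1, total now 50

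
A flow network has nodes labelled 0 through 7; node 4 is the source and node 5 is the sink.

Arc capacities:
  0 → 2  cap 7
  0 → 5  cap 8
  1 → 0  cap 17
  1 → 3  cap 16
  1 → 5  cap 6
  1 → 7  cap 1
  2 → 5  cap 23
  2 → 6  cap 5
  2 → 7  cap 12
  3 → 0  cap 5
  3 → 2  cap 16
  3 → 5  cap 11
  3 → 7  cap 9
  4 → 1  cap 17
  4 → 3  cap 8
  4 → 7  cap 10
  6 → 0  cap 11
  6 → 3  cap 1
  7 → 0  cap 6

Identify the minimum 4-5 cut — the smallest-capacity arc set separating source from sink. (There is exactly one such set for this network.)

Min-cut arcs: {(4,1), (4,3), (7,0)} (total capacity 31)

augment #1: 4→1→5 push 6
augment #2: 4→3→5 push 8
augment #3: 4→1→0→5 push 8
augment #4: 4→1→3→5 push 3
augment #5: 4→7→0→2→5 push 6
max flow = 31; residual-reachable set from 4 gives S-side
cut edges (S→T): {(4,1), (4,3), (7,0)} total cap 31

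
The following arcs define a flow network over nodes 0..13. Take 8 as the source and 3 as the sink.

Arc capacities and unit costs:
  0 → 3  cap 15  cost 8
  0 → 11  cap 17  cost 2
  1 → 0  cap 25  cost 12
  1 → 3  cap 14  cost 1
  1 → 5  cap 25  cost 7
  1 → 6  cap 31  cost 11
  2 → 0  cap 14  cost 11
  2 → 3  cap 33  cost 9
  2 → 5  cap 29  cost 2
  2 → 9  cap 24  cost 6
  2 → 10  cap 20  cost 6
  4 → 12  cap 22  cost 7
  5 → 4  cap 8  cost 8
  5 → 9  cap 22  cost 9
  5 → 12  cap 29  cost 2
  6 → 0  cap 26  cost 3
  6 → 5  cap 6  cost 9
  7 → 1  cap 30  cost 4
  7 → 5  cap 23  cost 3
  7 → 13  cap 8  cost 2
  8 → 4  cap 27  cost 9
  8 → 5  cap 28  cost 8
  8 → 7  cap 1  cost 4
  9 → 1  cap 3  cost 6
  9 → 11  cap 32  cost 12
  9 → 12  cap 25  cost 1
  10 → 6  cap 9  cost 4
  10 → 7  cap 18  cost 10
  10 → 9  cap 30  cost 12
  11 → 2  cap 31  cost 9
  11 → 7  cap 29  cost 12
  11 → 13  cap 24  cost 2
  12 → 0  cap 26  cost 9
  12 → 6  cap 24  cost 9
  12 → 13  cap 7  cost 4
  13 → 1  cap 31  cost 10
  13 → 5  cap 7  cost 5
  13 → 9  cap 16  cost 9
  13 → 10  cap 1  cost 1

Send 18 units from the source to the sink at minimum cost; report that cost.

shortest-cost path #1: 8→7→1→3 push 1 @ unit cost 9 (adds 9)
shortest-cost path #2: 8→5→9→1→3 push 3 @ unit cost 24 (adds 72)
shortest-cost path #3: 8→5→12→13→1→3 push 7 @ unit cost 25 (adds 175)
shortest-cost path #4: 8→5→12→0→3 push 7 @ unit cost 27 (adds 189)
total cost = 445

Minimum cost for 18 units: 445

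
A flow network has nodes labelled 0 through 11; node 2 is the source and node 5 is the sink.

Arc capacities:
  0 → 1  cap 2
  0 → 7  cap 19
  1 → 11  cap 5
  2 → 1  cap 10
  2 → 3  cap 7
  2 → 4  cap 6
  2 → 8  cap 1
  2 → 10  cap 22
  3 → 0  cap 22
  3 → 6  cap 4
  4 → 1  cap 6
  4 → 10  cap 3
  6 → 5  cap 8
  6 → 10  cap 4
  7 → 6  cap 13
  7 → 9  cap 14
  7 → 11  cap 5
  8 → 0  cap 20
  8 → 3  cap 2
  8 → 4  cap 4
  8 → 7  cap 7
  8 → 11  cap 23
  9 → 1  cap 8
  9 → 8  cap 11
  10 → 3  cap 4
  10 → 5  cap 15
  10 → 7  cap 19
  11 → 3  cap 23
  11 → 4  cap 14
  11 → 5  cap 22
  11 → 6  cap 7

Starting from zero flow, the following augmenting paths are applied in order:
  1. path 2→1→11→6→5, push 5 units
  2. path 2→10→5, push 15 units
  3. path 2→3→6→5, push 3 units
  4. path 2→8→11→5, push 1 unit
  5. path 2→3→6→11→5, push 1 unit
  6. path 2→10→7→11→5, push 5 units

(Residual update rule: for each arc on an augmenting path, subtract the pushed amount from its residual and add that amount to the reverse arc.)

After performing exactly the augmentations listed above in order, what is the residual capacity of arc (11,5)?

Residual capacity of (11,5): 15

after path 1 (2→1→11→6→5, push 5): res(11,5)=22
after path 2 (2→10→5, push 15): res(11,5)=22
after path 3 (2→3→6→5, push 3): res(11,5)=22
after path 4 (2→8→11→5, push 1): res(11,5)=21
after path 5 (2→3→6→11→5, push 1): res(11,5)=20
after path 6 (2→10→7→11→5, push 5): res(11,5)=15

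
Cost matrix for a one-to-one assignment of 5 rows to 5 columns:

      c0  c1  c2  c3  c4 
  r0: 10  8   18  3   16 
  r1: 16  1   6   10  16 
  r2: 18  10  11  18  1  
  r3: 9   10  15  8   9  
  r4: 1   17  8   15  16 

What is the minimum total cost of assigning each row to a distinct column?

one of 2 optimal assignments: row0→col3 (cost 3), row1→col1 (cost 1), row2→col4 (cost 1), row3→col2 (cost 15), row4→col0 (cost 1)
total = 3 + 1 + 1 + 15 + 1 = 21

Minimum assignment cost: 21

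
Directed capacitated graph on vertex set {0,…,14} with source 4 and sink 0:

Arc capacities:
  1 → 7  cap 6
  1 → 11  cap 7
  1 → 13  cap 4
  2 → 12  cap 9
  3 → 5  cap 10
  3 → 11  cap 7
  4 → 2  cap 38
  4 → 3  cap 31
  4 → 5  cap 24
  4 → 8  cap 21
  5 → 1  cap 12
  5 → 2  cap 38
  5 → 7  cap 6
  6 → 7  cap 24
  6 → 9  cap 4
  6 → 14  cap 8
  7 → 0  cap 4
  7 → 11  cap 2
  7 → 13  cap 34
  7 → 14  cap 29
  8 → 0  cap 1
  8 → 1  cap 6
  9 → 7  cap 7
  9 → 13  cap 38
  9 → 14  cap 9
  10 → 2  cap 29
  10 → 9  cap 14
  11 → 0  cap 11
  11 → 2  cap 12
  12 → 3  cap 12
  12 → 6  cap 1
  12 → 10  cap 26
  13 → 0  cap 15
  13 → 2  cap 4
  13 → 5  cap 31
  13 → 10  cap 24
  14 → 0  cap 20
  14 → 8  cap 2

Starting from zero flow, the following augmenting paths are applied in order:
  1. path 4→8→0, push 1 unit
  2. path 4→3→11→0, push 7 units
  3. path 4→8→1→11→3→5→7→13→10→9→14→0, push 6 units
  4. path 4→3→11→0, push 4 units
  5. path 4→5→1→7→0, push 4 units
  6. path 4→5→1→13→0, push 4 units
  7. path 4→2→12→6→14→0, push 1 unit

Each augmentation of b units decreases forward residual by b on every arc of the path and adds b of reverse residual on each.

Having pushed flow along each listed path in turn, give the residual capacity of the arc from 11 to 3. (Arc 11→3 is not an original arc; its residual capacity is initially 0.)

after path 1 (4→8→0, push 1): res(11,3)=0
after path 2 (4→3→11→0, push 7): res(11,3)=7
after path 3 (4→8→1→11→3→5→7→13→10→9→14→0, push 6): res(11,3)=1
after path 4 (4→3→11→0, push 4): res(11,3)=5
after path 5 (4→5→1→7→0, push 4): res(11,3)=5
after path 6 (4→5→1→13→0, push 4): res(11,3)=5
after path 7 (4→2→12→6→14→0, push 1): res(11,3)=5

Residual capacity of (11,3): 5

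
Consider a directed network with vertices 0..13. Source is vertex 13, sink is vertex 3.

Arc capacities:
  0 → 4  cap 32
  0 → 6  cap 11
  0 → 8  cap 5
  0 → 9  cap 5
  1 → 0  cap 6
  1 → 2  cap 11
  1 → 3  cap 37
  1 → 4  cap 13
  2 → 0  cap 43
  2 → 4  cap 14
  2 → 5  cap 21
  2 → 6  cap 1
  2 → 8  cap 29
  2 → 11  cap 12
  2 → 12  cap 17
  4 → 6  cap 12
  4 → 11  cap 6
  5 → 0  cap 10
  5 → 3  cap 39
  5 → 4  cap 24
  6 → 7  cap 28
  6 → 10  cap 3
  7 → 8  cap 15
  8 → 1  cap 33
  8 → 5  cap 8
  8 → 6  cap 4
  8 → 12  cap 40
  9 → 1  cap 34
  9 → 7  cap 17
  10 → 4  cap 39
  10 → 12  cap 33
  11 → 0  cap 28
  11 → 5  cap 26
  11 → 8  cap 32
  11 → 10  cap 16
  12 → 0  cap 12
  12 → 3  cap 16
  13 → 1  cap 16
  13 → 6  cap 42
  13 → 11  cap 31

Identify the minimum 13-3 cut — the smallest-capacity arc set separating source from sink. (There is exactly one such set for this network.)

Min-cut arcs: {(6,10), (7,8), (13,1), (13,11)} (total capacity 65)

augment #1: 13→1→3 push 16
augment #2: 13→11→5→3 push 26
augment #3: 13→6→10→12→3 push 3
augment #4: 13→11→8→1→3 push 5
augment #5: 13→6→7→8→1→3 push 15
max flow = 65; residual-reachable set from 13 gives S-side
cut edges (S→T): {(6,10), (7,8), (13,1), (13,11)} total cap 65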